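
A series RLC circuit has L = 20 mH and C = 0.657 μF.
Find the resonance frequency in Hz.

Step 1 — Resonance condition Im(Z)=0 gives ω₀ = 1/√(LC).
Step 2 — ω₀ = 1/√(0.02·6.57e-07) = 8724 rad/s.
Step 3 — f₀ = ω₀/(2π) = 1388 Hz.

f₀ = 1388 Hz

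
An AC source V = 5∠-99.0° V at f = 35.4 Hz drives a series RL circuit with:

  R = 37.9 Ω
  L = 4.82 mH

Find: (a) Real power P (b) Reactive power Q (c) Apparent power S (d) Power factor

Step 1 — Angular frequency: ω = 2π·f = 2π·35.4 = 222.4 rad/s.
Step 2 — Component impedances:
  R: Z = R = 37.9 Ω
  L: Z = jωL = j·222.4·0.00482 = 0 + j1.072 Ω
Step 3 — Series combination: Z_total = R + L = 37.9 + j1.072 Ω = 37.92∠1.6° Ω.
Step 4 — Source phasor: V = 5∠-99.0° V = -0.7822 - j4.938 V.
Step 5 — Current: I = V / Z = -0.0243 - j0.1296 A = 0.1319∠-100.6° A.
Step 6 — Complex power: S = V·I* = 0.6591 + j0.01864 VA.
Step 7 — Real power: P = Re(S) = 0.6591 W.
Step 8 — Reactive power: Q = Im(S) = 0.01864 VAR.
Step 9 — Apparent power: |S| = 0.6594 VA.
Step 10 — Power factor: PF = P/|S| = 0.9996 (lagging).

(a) P = 0.6591 W  (b) Q = 0.01864 VAR  (c) S = 0.6594 VA  (d) PF = 0.9996 (lagging)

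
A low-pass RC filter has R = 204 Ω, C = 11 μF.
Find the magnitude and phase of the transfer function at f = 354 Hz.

Step 1 — Angular frequency: ω = 2π·354 = 2224 rad/s.
Step 2 — Transfer function: H(jω) = 1/(1 + jωRC).
Step 3 — Denominator: 1 + jωRC = 1 + j·2224·204·1.1e-05 = 1 + j4.991.
Step 4 — H = 0.03859 - j0.1926.
Step 5 — Magnitude: |H| = 0.1964 (-14.1 dB); phase: φ = -78.7°.

|H| = 0.1964 (-14.1 dB), φ = -78.7°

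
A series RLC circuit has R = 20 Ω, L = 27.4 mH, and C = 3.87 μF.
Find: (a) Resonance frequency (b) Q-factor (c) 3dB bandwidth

Step 1 — Resonance: ω₀ = 1/√(LC) = 1/√(0.0274·3.87e-06) = 3071 rad/s.
Step 2 — f₀ = ω₀/(2π) = 488.8 Hz.
Step 3 — Series Q: Q = ω₀L/R = 3071·0.0274/20 = 4.207.
Step 4 — Bandwidth: Δω = ω₀/Q = 729.9 rad/s; BW = Δω/(2π) = 116.2 Hz.

(a) f₀ = 488.8 Hz  (b) Q = 4.207  (c) BW = 116.2 Hz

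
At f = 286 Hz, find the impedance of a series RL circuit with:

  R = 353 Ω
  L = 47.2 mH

Step 1 — Angular frequency: ω = 2π·f = 2π·286 = 1797 rad/s.
Step 2 — Component impedances:
  R: Z = R = 353 Ω
  L: Z = jωL = j·1797·0.0472 = 0 + j84.82 Ω
Step 3 — Series combination: Z_total = R + L = 353 + j84.82 Ω = 363∠13.5° Ω.

Z = 353 + j84.82 Ω = 363∠13.5° Ω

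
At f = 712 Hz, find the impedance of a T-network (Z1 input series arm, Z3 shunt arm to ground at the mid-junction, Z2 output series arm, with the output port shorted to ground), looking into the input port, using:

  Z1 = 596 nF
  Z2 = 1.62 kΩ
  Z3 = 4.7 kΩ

Step 1 — Angular frequency: ω = 2π·f = 2π·712 = 4474 rad/s.
Step 2 — Component impedances:
  Z1: Z = 1/(jωC) = -j/(ω·C) = 0 - j375.1 Ω
  Z2: Z = R = 1620 Ω
  Z3: Z = R = 4700 Ω
Step 3 — With the output port shorted to ground, the output series arm Z2 runs from the junction to ground; the shunt arm Z3 also runs from the junction to ground. They appear in parallel: Z3 || Z2 = 1205 Ω.
Step 4 — Series with input arm Z1: Z_in = Z1 + (Z3 || Z2) = 1205 - j375.1 Ω = 1262∠-17.3° Ω.

Z = 1205 - j375.1 Ω = 1262∠-17.3° Ω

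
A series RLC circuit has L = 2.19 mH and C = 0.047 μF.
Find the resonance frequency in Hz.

Step 1 — Resonance condition Im(Z)=0 gives ω₀ = 1/√(LC).
Step 2 — ω₀ = 1/√(0.00219·4.7e-08) = 9.857e+04 rad/s.
Step 3 — f₀ = ω₀/(2π) = 1.569e+04 Hz.

f₀ = 1.569e+04 Hz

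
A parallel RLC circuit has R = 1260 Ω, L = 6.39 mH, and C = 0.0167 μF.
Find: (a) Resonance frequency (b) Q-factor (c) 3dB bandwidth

Step 1 — Resonance: ω₀ = 1/√(LC) = 1/√(0.00639·1.67e-08) = 9.68e+04 rad/s.
Step 2 — f₀ = ω₀/(2π) = 1.541e+04 Hz.
Step 3 — Parallel Q: Q = R/(ω₀L) = 1260/(9.68e+04·0.00639) = 2.037.
Step 4 — Bandwidth: Δω = ω₀/Q = 4.752e+04 rad/s; BW = Δω/(2π) = 7564 Hz.

(a) f₀ = 1.541e+04 Hz  (b) Q = 2.037  (c) BW = 7564 Hz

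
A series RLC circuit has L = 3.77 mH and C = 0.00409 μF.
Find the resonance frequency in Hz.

Step 1 — Resonance condition Im(Z)=0 gives ω₀ = 1/√(LC).
Step 2 — ω₀ = 1/√(0.00377·4.09e-09) = 2.547e+05 rad/s.
Step 3 — f₀ = ω₀/(2π) = 4.053e+04 Hz.

f₀ = 4.053e+04 Hz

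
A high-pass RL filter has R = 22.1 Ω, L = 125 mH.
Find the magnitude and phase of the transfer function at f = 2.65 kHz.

Step 1 — Angular frequency: ω = 2π·2650 = 1.665e+04 rad/s.
Step 2 — Transfer function: H(jω) = jωL/(R + jωL).
Step 3 — Numerator jωL = j·2081; denominator R + jωL = 22.1 + j2081.
Step 4 — H = 0.9999 + j0.01062.
Step 5 — Magnitude: |H| = 0.9999 (-0.0 dB); phase: φ = 0.6°.

|H| = 0.9999 (-0.0 dB), φ = 0.6°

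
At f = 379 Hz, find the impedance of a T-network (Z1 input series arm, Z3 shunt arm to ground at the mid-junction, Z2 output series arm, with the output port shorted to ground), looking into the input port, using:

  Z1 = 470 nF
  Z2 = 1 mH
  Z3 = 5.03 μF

Step 1 — Angular frequency: ω = 2π·f = 2π·379 = 2381 rad/s.
Step 2 — Component impedances:
  Z1: Z = 1/(jωC) = -j/(ω·C) = 0 - j893.5 Ω
  Z2: Z = jωL = j·2381·0.001 = 0 + j2.381 Ω
  Z3: Z = 1/(jωC) = -j/(ω·C) = 0 - j83.49 Ω
Step 3 — With the output port shorted to ground, the output series arm Z2 runs from the junction to ground; the shunt arm Z3 also runs from the junction to ground. They appear in parallel: Z3 || Z2 = 0 + j2.451 Ω.
Step 4 — Series with input arm Z1: Z_in = Z1 + (Z3 || Z2) = 0 - j891 Ω = 891∠-90.0° Ω.

Z = 0 - j891 Ω = 891∠-90.0° Ω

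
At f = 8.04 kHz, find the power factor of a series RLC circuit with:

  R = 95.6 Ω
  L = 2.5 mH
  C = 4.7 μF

Step 1 — Angular frequency: ω = 2π·f = 2π·8040 = 5.052e+04 rad/s.
Step 2 — Component impedances:
  R: Z = R = 95.6 Ω
  L: Z = jωL = j·5.052e+04·0.0025 = 0 + j126.3 Ω
  C: Z = 1/(jωC) = -j/(ω·C) = 0 - j4.212 Ω
Step 3 — Series combination: Z_total = R + L + C = 95.6 + j122.1 Ω = 155.1∠51.9° Ω.
Step 4 — Power factor: PF = cos(φ) = Re(Z)/|Z| = 95.6/155.06 = 0.6165.
Step 5 — Type: Im(Z) = 122.1 ⇒ lagging (phase φ = 51.9°).

PF = 0.6165 (lagging, φ = 51.9°)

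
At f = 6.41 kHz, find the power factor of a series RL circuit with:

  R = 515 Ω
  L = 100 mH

Step 1 — Angular frequency: ω = 2π·f = 2π·6410 = 4.028e+04 rad/s.
Step 2 — Component impedances:
  R: Z = R = 515 Ω
  L: Z = jωL = j·4.028e+04·0.1 = 0 + j4028 Ω
Step 3 — Series combination: Z_total = R + L = 515 + j4028 Ω = 4060∠82.7° Ω.
Step 4 — Power factor: PF = cos(φ) = Re(Z)/|Z| = 515/4060 = 0.1268.
Step 5 — Type: Im(Z) = 4028 ⇒ lagging (phase φ = 82.7°).

PF = 0.1268 (lagging, φ = 82.7°)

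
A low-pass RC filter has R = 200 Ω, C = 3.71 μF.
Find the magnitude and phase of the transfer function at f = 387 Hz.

Step 1 — Angular frequency: ω = 2π·387 = 2432 rad/s.
Step 2 — Transfer function: H(jω) = 1/(1 + jωRC).
Step 3 — Denominator: 1 + jωRC = 1 + j·2432·200·3.71e-06 = 1 + j1.804.
Step 4 — H = 0.235 - j0.424.
Step 5 — Magnitude: |H| = 0.4848 (-6.3 dB); phase: φ = -61.0°.

|H| = 0.4848 (-6.3 dB), φ = -61.0°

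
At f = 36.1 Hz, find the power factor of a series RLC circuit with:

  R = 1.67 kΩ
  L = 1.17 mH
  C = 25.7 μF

Step 1 — Angular frequency: ω = 2π·f = 2π·36.1 = 226.8 rad/s.
Step 2 — Component impedances:
  R: Z = R = 1670 Ω
  L: Z = jωL = j·226.8·0.00117 = 0 + j0.2654 Ω
  C: Z = 1/(jωC) = -j/(ω·C) = 0 - j171.5 Ω
Step 3 — Series combination: Z_total = R + L + C = 1670 - j171.3 Ω = 1679∠-5.9° Ω.
Step 4 — Power factor: PF = cos(φ) = Re(Z)/|Z| = 1670/1678.8 = 0.9948.
Step 5 — Type: Im(Z) = -171.3 ⇒ leading (phase φ = -5.9°).

PF = 0.9948 (leading, φ = -5.9°)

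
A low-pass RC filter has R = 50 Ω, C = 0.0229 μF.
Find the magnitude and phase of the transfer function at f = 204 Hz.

Step 1 — Angular frequency: ω = 2π·204 = 1282 rad/s.
Step 2 — Transfer function: H(jω) = 1/(1 + jωRC).
Step 3 — Denominator: 1 + jωRC = 1 + j·1282·50·2.29e-08 = 1 + j0.001468.
Step 4 — H = 1 - j0.001468.
Step 5 — Magnitude: |H| = 1 (-0.0 dB); phase: φ = -0.1°.

|H| = 1 (-0.0 dB), φ = -0.1°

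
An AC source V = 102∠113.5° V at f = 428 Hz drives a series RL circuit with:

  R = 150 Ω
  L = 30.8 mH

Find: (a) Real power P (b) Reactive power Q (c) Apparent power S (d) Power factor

Step 1 — Angular frequency: ω = 2π·f = 2π·428 = 2689 rad/s.
Step 2 — Component impedances:
  R: Z = R = 150 Ω
  L: Z = jωL = j·2689·0.0308 = 0 + j82.83 Ω
Step 3 — Series combination: Z_total = R + L = 150 + j82.83 Ω = 171.3∠28.9° Ω.
Step 4 — Source phasor: V = 102∠113.5° V = -40.67 + j93.54 V.
Step 5 — Current: I = V / Z = 0.05609 + j0.5926 A = 0.5953∠84.6° A.
Step 6 — Complex power: S = V·I* = 53.15 + j29.35 VA.
Step 7 — Real power: P = Re(S) = 53.15 W.
Step 8 — Reactive power: Q = Im(S) = 29.35 VAR.
Step 9 — Apparent power: |S| = 60.72 VA.
Step 10 — Power factor: PF = P/|S| = 0.8754 (lagging).

(a) P = 53.15 W  (b) Q = 29.35 VAR  (c) S = 60.72 VA  (d) PF = 0.8754 (lagging)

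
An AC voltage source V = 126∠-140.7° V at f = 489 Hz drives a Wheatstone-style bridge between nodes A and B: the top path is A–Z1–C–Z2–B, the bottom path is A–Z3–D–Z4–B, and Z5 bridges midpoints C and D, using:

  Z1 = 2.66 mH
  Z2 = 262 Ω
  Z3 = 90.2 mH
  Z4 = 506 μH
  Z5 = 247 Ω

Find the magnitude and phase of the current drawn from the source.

Step 1 — Angular frequency: ω = 2π·f = 2π·489 = 3072 rad/s.
Step 2 — Component impedances:
  Z1: Z = jωL = j·3072·0.00266 = 0 + j8.173 Ω
  Z2: Z = R = 262 Ω
  Z3: Z = jωL = j·3072·0.0902 = 0 + j277.1 Ω
  Z4: Z = jωL = j·3072·0.000506 = 0 + j1.555 Ω
  Z5: Z = R = 247 Ω
Step 3 — Bridge requires nodal analysis (the Z5 bridge couples midpoints C and D, so the two paths cannot be reduced to a simple series/parallel combination). Setting node B to ground and injecting 1 A at node A, the 3-node admittance system at A, C, D solves to V_A = Z_AB = 100.4 + j53.06 Ω = 113.6∠27.9° Ω.
Step 4 — Source phasor: V = 126∠-140.7° V = -97.5 - j79.81 V.
Step 5 — Ohm's law: I = V / Z_total = (-97.5 - j79.81) / (100.4 + j53.06) = -1.087 - j0.2202 A.
Step 6 — Convert to polar: |I| = 1.109 A, ∠I = -168.6°.

I = 1.109∠-168.6° A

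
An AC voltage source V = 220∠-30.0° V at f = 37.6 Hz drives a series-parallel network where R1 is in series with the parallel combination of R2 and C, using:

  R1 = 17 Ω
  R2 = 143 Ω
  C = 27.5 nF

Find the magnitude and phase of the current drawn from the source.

Step 1 — Angular frequency: ω = 2π·f = 2π·37.6 = 236.2 rad/s.
Step 2 — Component impedances:
  R1: Z = R = 17 Ω
  R2: Z = R = 143 Ω
  C: Z = 1/(jωC) = -j/(ω·C) = 0 - j1.539e+05 Ω
Step 3 — Parallel branch: R2 || C = 1/(1/R2 + 1/C) = 143 - j0.1329 Ω.
Step 4 — Series with R1: Z_total = R1 + (R2 || C) = 160 - j0.1329 Ω = 160∠-0.0° Ω.
Step 5 — Source phasor: V = 220∠-30.0° V = 190.5 - j110 V.
Step 6 — Ohm's law: I = V / Z_total = (190.5 - j110) / (160 - j0.1329) = 1.191 - j0.6865 A.
Step 7 — Convert to polar: |I| = 1.375 A, ∠I = -30.0°.

I = 1.375∠-30.0° A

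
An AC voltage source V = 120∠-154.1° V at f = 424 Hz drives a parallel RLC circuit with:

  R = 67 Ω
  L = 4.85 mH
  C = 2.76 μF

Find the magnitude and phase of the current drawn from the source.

Step 1 — Angular frequency: ω = 2π·f = 2π·424 = 2664 rad/s.
Step 2 — Component impedances:
  R: Z = R = 67 Ω
  L: Z = jωL = j·2664·0.00485 = 0 + j12.92 Ω
  C: Z = 1/(jωC) = -j/(ω·C) = 0 - j136 Ω
Step 3 — Parallel combination: 1/Z_total = 1/R + 1/L + 1/C; Z_total = 2.91 + j13.66 Ω = 13.96∠78.0° Ω.
Step 4 — Source phasor: V = 120∠-154.1° V = -107.9 - j52.42 V.
Step 5 — Ohm's law: I = V / Z_total = (-107.9 - j52.42) / (2.91 + j13.66) = -5.282 + j6.778 A.
Step 6 — Convert to polar: |I| = 8.594 A, ∠I = 127.9°.

I = 8.594∠127.9° A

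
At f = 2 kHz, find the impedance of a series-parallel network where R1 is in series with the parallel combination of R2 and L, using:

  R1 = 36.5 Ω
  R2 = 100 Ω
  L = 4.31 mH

Step 1 — Angular frequency: ω = 2π·f = 2π·2000 = 1.257e+04 rad/s.
Step 2 — Component impedances:
  R1: Z = R = 36.5 Ω
  R2: Z = R = 100 Ω
  L: Z = jωL = j·1.257e+04·0.00431 = 0 + j54.16 Ω
Step 3 — Parallel branch: R2 || L = 1/(1/R2 + 1/L) = 22.68 + j41.88 Ω.
Step 4 — Series with R1: Z_total = R1 + (R2 || L) = 59.18 + j41.88 Ω = 72.5∠35.3° Ω.

Z = 59.18 + j41.88 Ω = 72.5∠35.3° Ω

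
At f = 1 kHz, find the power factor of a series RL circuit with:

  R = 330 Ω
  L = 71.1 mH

Step 1 — Angular frequency: ω = 2π·f = 2π·1000 = 6283 rad/s.
Step 2 — Component impedances:
  R: Z = R = 330 Ω
  L: Z = jωL = j·6283·0.0711 = 0 + j446.7 Ω
Step 3 — Series combination: Z_total = R + L = 330 + j446.7 Ω = 555.4∠53.5° Ω.
Step 4 — Power factor: PF = cos(φ) = Re(Z)/|Z| = 330/555.4 = 0.5942.
Step 5 — Type: Im(Z) = 446.7 ⇒ lagging (phase φ = 53.5°).

PF = 0.5942 (lagging, φ = 53.5°)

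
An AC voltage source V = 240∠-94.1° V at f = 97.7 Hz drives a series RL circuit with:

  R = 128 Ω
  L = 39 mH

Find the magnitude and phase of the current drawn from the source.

Step 1 — Angular frequency: ω = 2π·f = 2π·97.7 = 613.9 rad/s.
Step 2 — Component impedances:
  R: Z = R = 128 Ω
  L: Z = jωL = j·613.9·0.039 = 0 + j23.94 Ω
Step 3 — Series combination: Z_total = R + L = 128 + j23.94 Ω = 130.2∠10.6° Ω.
Step 4 — Source phasor: V = 240∠-94.1° V = -17.16 - j239.4 V.
Step 5 — Ohm's law: I = V / Z_total = (-17.16 - j239.4) / (128 + j23.94) = -0.4675 - j1.783 A.
Step 6 — Convert to polar: |I| = 1.843 A, ∠I = -104.7°.

I = 1.843∠-104.7° A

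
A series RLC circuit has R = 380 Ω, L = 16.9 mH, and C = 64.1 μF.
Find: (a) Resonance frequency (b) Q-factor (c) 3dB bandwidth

Step 1 — Resonance: ω₀ = 1/√(LC) = 1/√(0.0169·6.41e-05) = 960.8 rad/s.
Step 2 — f₀ = ω₀/(2π) = 152.9 Hz.
Step 3 — Series Q: Q = ω₀L/R = 960.8·0.0169/380 = 0.04273.
Step 4 — Bandwidth: Δω = ω₀/Q = 2.249e+04 rad/s; BW = Δω/(2π) = 3579 Hz.

(a) f₀ = 152.9 Hz  (b) Q = 0.04273  (c) BW = 3579 Hz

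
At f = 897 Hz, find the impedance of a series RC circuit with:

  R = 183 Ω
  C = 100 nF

Step 1 — Angular frequency: ω = 2π·f = 2π·897 = 5636 rad/s.
Step 2 — Component impedances:
  R: Z = R = 183 Ω
  C: Z = 1/(jωC) = -j/(ω·C) = 0 - j1774 Ω
Step 3 — Series combination: Z_total = R + C = 183 - j1774 Ω = 1784∠-84.1° Ω.

Z = 183 - j1774 Ω = 1784∠-84.1° Ω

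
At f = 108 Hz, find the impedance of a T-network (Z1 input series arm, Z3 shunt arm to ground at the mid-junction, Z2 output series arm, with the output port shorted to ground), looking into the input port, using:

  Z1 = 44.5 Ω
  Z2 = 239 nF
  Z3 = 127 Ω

Step 1 — Angular frequency: ω = 2π·f = 2π·108 = 678.6 rad/s.
Step 2 — Component impedances:
  Z1: Z = R = 44.5 Ω
  Z2: Z = 1/(jωC) = -j/(ω·C) = 0 - j6166 Ω
  Z3: Z = R = 127 Ω
Step 3 — With the output port shorted to ground, the output series arm Z2 runs from the junction to ground; the shunt arm Z3 also runs from the junction to ground. They appear in parallel: Z3 || Z2 = 126.9 - j2.615 Ω.
Step 4 — Series with input arm Z1: Z_in = Z1 + (Z3 || Z2) = 171.4 - j2.615 Ω = 171.5∠-0.9° Ω.

Z = 171.4 - j2.615 Ω = 171.5∠-0.9° Ω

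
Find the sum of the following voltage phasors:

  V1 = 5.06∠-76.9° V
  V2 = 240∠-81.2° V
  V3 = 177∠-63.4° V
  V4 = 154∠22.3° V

Step 1 — Convert each phasor to rectangular form:
  V1 = 5.06·(cos(-76.9°) + j·sin(-76.9°)) = 1.147 - j4.928 V
  V2 = 240·(cos(-81.2°) + j·sin(-81.2°)) = 36.72 - j237.2 V
  V3 = 177·(cos(-63.4°) + j·sin(-63.4°)) = 79.25 - j158.3 V
  V4 = 154·(cos(22.3°) + j·sin(22.3°)) = 142.5 + j58.44 V
Step 2 — Sum components: V_total = 259.6 - j341.9 V.
Step 3 — Convert to polar: |V_total| = 429.3 V, ∠V_total = -52.8°.

V_total = 429.3∠-52.8° V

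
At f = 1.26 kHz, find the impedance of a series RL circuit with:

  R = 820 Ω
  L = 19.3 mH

Step 1 — Angular frequency: ω = 2π·f = 2π·1260 = 7917 rad/s.
Step 2 — Component impedances:
  R: Z = R = 820 Ω
  L: Z = jωL = j·7917·0.0193 = 0 + j152.8 Ω
Step 3 — Series combination: Z_total = R + L = 820 + j152.8 Ω = 834.1∠10.6° Ω.

Z = 820 + j152.8 Ω = 834.1∠10.6° Ω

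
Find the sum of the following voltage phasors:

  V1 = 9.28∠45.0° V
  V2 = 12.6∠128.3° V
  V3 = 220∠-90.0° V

Step 1 — Convert each phasor to rectangular form:
  V1 = 9.28·(cos(45.0°) + j·sin(45.0°)) = 6.562 + j6.562 V
  V2 = 12.6·(cos(128.3°) + j·sin(128.3°)) = -7.809 + j9.888 V
  V3 = 220·(cos(-90.0°) + j·sin(-90.0°)) = 0 - j220 V
Step 2 — Sum components: V_total = -1.247 - j203.5 V.
Step 3 — Convert to polar: |V_total| = 203.6 V, ∠V_total = -90.4°.

V_total = 203.6∠-90.4° V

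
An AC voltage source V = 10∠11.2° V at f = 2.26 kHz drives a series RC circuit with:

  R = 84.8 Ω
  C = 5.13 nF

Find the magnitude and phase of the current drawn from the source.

Step 1 — Angular frequency: ω = 2π·f = 2π·2260 = 1.42e+04 rad/s.
Step 2 — Component impedances:
  R: Z = R = 84.8 Ω
  C: Z = 1/(jωC) = -j/(ω·C) = 0 - j1.373e+04 Ω
Step 3 — Series combination: Z_total = R + C = 84.8 - j1.373e+04 Ω = 1.373e+04∠-89.6° Ω.
Step 4 — Source phasor: V = 10∠11.2° V = 9.81 + j1.942 V.
Step 5 — Ohm's law: I = V / Z_total = (9.81 + j1.942) / (84.8 - j1.373e+04) = -0.0001371 + j0.0007154 A.
Step 6 — Convert to polar: |I| = 0.0007284 A, ∠I = 100.8°.

I = 0.0007284∠100.8° A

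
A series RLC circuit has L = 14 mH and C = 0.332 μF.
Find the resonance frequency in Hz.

Step 1 — Resonance condition Im(Z)=0 gives ω₀ = 1/√(LC).
Step 2 — ω₀ = 1/√(0.014·3.32e-07) = 1.467e+04 rad/s.
Step 3 — f₀ = ω₀/(2π) = 2334 Hz.

f₀ = 2334 Hz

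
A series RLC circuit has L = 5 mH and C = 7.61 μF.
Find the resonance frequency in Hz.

Step 1 — Resonance condition Im(Z)=0 gives ω₀ = 1/√(LC).
Step 2 — ω₀ = 1/√(0.005·7.61e-06) = 5127 rad/s.
Step 3 — f₀ = ω₀/(2π) = 815.9 Hz.

f₀ = 815.9 Hz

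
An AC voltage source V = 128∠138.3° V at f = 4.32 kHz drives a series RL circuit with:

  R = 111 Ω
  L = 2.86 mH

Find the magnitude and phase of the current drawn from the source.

Step 1 — Angular frequency: ω = 2π·f = 2π·4320 = 2.714e+04 rad/s.
Step 2 — Component impedances:
  R: Z = R = 111 Ω
  L: Z = jωL = j·2.714e+04·0.00286 = 0 + j77.63 Ω
Step 3 — Series combination: Z_total = R + L = 111 + j77.63 Ω = 135.5∠35.0° Ω.
Step 4 — Source phasor: V = 128∠138.3° V = -95.57 + j85.15 V.
Step 5 — Ohm's law: I = V / Z_total = (-95.57 + j85.15) / (111 + j77.63) = -0.2179 + j0.9195 A.
Step 6 — Convert to polar: |I| = 0.945 A, ∠I = 103.3°.

I = 0.945∠103.3° A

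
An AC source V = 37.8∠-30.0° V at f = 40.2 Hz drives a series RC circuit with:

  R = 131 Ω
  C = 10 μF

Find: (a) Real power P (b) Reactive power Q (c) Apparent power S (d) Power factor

Step 1 — Angular frequency: ω = 2π·f = 2π·40.2 = 252.6 rad/s.
Step 2 — Component impedances:
  R: Z = R = 131 Ω
  C: Z = 1/(jωC) = -j/(ω·C) = 0 - j395.9 Ω
Step 3 — Series combination: Z_total = R + C = 131 - j395.9 Ω = 417∠-71.7° Ω.
Step 4 — Source phasor: V = 37.8∠-30.0° V = 32.74 - j18.9 V.
Step 5 — Current: I = V / Z = 0.06769 + j0.06029 A = 0.09064∠41.7° A.
Step 6 — Complex power: S = V·I* = 1.076 - j3.253 VA.
Step 7 — Real power: P = Re(S) = 1.076 W.
Step 8 — Reactive power: Q = Im(S) = -3.253 VAR.
Step 9 — Apparent power: |S| = 3.426 VA.
Step 10 — Power factor: PF = P/|S| = 0.3141 (leading).

(a) P = 1.076 W  (b) Q = -3.253 VAR  (c) S = 3.426 VA  (d) PF = 0.3141 (leading)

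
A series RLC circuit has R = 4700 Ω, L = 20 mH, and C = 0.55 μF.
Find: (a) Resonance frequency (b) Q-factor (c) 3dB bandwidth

Step 1 — Resonance: ω₀ = 1/√(LC) = 1/√(0.02·5.5e-07) = 9535 rad/s.
Step 2 — f₀ = ω₀/(2π) = 1517 Hz.
Step 3 — Series Q: Q = ω₀L/R = 9535·0.02/4700 = 0.04057.
Step 4 — Bandwidth: Δω = ω₀/Q = 2.35e+05 rad/s; BW = Δω/(2π) = 3.74e+04 Hz.

(a) f₀ = 1517 Hz  (b) Q = 0.04057  (c) BW = 3.74e+04 Hz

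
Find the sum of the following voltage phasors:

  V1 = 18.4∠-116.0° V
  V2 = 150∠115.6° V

Step 1 — Convert each phasor to rectangular form:
  V1 = 18.4·(cos(-116.0°) + j·sin(-116.0°)) = -8.066 - j16.54 V
  V2 = 150·(cos(115.6°) + j·sin(115.6°)) = -64.81 + j135.3 V
Step 2 — Sum components: V_total = -72.88 + j118.7 V.
Step 3 — Convert to polar: |V_total| = 139.3 V, ∠V_total = 121.5°.

V_total = 139.3∠121.5° V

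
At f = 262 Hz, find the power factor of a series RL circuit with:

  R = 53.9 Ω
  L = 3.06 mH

Step 1 — Angular frequency: ω = 2π·f = 2π·262 = 1646 rad/s.
Step 2 — Component impedances:
  R: Z = R = 53.9 Ω
  L: Z = jωL = j·1646·0.00306 = 0 + j5.037 Ω
Step 3 — Series combination: Z_total = R + L = 53.9 + j5.037 Ω = 54.13∠5.3° Ω.
Step 4 — Power factor: PF = cos(φ) = Re(Z)/|Z| = 53.9/54.135 = 0.9957.
Step 5 — Type: Im(Z) = 5.037 ⇒ lagging (phase φ = 5.3°).

PF = 0.9957 (lagging, φ = 5.3°)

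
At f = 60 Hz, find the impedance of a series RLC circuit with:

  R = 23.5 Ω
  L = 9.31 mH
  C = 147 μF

Step 1 — Angular frequency: ω = 2π·f = 2π·60 = 377 rad/s.
Step 2 — Component impedances:
  R: Z = R = 23.5 Ω
  L: Z = jωL = j·377·0.00931 = 0 + j3.51 Ω
  C: Z = 1/(jωC) = -j/(ω·C) = 0 - j18.04 Ω
Step 3 — Series combination: Z_total = R + L + C = 23.5 - j14.53 Ω = 27.63∠-31.7° Ω.

Z = 23.5 - j14.53 Ω = 27.63∠-31.7° Ω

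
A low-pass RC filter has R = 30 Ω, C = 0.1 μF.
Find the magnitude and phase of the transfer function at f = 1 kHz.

Step 1 — Angular frequency: ω = 2π·1000 = 6283 rad/s.
Step 2 — Transfer function: H(jω) = 1/(1 + jωRC).
Step 3 — Denominator: 1 + jωRC = 1 + j·6283·30·1e-07 = 1 + j0.01885.
Step 4 — H = 0.9996 - j0.01884.
Step 5 — Magnitude: |H| = 0.9998 (-0.0 dB); phase: φ = -1.1°.

|H| = 0.9998 (-0.0 dB), φ = -1.1°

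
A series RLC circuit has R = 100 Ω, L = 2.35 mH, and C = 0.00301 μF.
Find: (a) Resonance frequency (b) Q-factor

Step 1 — Resonance condition Im(Z)=0 gives ω₀ = 1/√(LC).
Step 2 — ω₀ = 1/√(0.00235·3.01e-09) = 3.76e+05 rad/s.
Step 3 — f₀ = ω₀/(2π) = 5.984e+04 Hz.
Step 4 — Series Q: Q = ω₀L/R = 3.76e+05·0.00235/100 = 8.836.

(a) f₀ = 5.984e+04 Hz  (b) Q = 8.836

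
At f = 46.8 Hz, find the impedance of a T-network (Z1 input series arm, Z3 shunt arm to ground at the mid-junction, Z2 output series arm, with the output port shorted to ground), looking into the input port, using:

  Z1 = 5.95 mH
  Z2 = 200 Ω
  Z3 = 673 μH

Step 1 — Angular frequency: ω = 2π·f = 2π·46.8 = 294.1 rad/s.
Step 2 — Component impedances:
  Z1: Z = jωL = j·294.1·0.00595 = 0 + j1.75 Ω
  Z2: Z = R = 200 Ω
  Z3: Z = jωL = j·294.1·0.000673 = 0 + j0.1979 Ω
Step 3 — With the output port shorted to ground, the output series arm Z2 runs from the junction to ground; the shunt arm Z3 also runs from the junction to ground. They appear in parallel: Z3 || Z2 = 0.0001958 + j0.1979 Ω.
Step 4 — Series with input arm Z1: Z_in = Z1 + (Z3 || Z2) = 0.0001958 + j1.948 Ω = 1.948∠90.0° Ω.

Z = 0.0001958 + j1.948 Ω = 1.948∠90.0° Ω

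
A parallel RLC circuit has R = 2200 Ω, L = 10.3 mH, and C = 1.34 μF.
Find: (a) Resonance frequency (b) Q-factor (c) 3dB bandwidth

Step 1 — Resonance: ω₀ = 1/√(LC) = 1/√(0.0103·1.34e-06) = 8512 rad/s.
Step 2 — f₀ = ω₀/(2π) = 1355 Hz.
Step 3 — Parallel Q: Q = R/(ω₀L) = 2200/(8512·0.0103) = 25.09.
Step 4 — Bandwidth: Δω = ω₀/Q = 339.2 rad/s; BW = Δω/(2π) = 53.99 Hz.

(a) f₀ = 1355 Hz  (b) Q = 25.09  (c) BW = 53.99 Hz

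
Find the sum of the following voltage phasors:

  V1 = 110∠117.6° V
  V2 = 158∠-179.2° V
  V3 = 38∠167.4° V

Step 1 — Convert each phasor to rectangular form:
  V1 = 110·(cos(117.6°) + j·sin(117.6°)) = -50.96 + j97.48 V
  V2 = 158·(cos(-179.2°) + j·sin(-179.2°)) = -158 - j2.206 V
  V3 = 38·(cos(167.4°) + j·sin(167.4°)) = -37.08 + j8.289 V
Step 2 — Sum components: V_total = -246 + j103.6 V.
Step 3 — Convert to polar: |V_total| = 266.9 V, ∠V_total = 157.2°.

V_total = 266.9∠157.2° V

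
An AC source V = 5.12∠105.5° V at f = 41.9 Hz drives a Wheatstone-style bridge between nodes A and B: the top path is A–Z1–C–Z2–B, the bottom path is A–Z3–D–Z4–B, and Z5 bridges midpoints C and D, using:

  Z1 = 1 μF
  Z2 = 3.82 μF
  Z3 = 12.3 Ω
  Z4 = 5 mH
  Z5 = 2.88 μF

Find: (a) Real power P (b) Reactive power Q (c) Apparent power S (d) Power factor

Step 1 — Angular frequency: ω = 2π·f = 2π·41.9 = 263.3 rad/s.
Step 2 — Component impedances:
  Z1: Z = 1/(jωC) = -j/(ω·C) = 0 - j3798 Ω
  Z2: Z = 1/(jωC) = -j/(ω·C) = 0 - j994.4 Ω
  Z3: Z = R = 12.3 Ω
  Z4: Z = jωL = j·263.3·0.005 = 0 + j1.316 Ω
  Z5: Z = 1/(jωC) = -j/(ω·C) = 0 - j1319 Ω
Step 3 — Bridge requires nodal analysis (the Z5 bridge couples midpoints C and D, so the two paths cannot be reduced to a simple series/parallel combination). Setting node B to ground and injecting 1 A at node A, the 3-node admittance system at A, C, D solves to V_A = Z_AB = 12.3 + j1.283 Ω = 12.37∠6.0° Ω.
Step 4 — Source phasor: V = 5.12∠105.5° V = -1.368 + j4.934 V.
Step 5 — Current: I = V / Z = -0.06866 + j0.4081 A = 0.4139∠99.5° A.
Step 6 — Complex power: S = V·I* = 2.108 + j0.2197 VA.
Step 7 — Real power: P = Re(S) = 2.108 W.
Step 8 — Reactive power: Q = Im(S) = 0.2197 VAR.
Step 9 — Apparent power: |S| = 2.119 VA.
Step 10 — Power factor: PF = P/|S| = 0.9946 (lagging).

(a) P = 2.108 W  (b) Q = 0.2197 VAR  (c) S = 2.119 VA  (d) PF = 0.9946 (lagging)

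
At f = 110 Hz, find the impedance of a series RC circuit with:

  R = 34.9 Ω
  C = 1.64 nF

Step 1 — Angular frequency: ω = 2π·f = 2π·110 = 691.2 rad/s.
Step 2 — Component impedances:
  R: Z = R = 34.9 Ω
  C: Z = 1/(jωC) = -j/(ω·C) = 0 - j8.822e+05 Ω
Step 3 — Series combination: Z_total = R + C = 34.9 - j8.822e+05 Ω = 8.822e+05∠-90.0° Ω.

Z = 34.9 - j8.822e+05 Ω = 8.822e+05∠-90.0° Ω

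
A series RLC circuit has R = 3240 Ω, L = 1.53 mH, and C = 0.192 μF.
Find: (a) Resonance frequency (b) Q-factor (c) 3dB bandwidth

Step 1 — Resonance condition Im(Z)=0 gives ω₀ = 1/√(LC).
Step 2 — ω₀ = 1/√(0.00153·1.92e-07) = 5.835e+04 rad/s.
Step 3 — f₀ = ω₀/(2π) = 9286 Hz.
Step 4 — Series Q: Q = ω₀L/R = 5.835e+04·0.00153/3240 = 0.02755.
Step 5 — 3dB bandwidth: Δω = ω₀/Q = 2.118e+06 rad/s; BW = Δω/(2π) = 3.37e+05 Hz.

(a) f₀ = 9286 Hz  (b) Q = 0.02755  (c) BW = 3.37e+05 Hz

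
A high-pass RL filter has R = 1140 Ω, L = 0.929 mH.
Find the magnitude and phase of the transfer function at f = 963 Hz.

Step 1 — Angular frequency: ω = 2π·963 = 6051 rad/s.
Step 2 — Transfer function: H(jω) = jωL/(R + jωL).
Step 3 — Numerator jωL = j·5.621; denominator R + jωL = 1140 + j5.621.
Step 4 — H = 2.431e-05 + j0.004931.
Step 5 — Magnitude: |H| = 0.004931 (-46.1 dB); phase: φ = 89.7°.

|H| = 0.004931 (-46.1 dB), φ = 89.7°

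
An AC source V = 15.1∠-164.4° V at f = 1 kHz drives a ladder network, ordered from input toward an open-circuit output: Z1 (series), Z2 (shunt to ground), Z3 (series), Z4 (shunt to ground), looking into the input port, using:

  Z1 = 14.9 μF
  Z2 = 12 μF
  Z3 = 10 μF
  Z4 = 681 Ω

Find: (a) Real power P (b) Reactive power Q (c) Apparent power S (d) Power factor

Step 1 — Angular frequency: ω = 2π·f = 2π·1000 = 6283 rad/s.
Step 2 — Component impedances:
  Z1: Z = 1/(jωC) = -j/(ω·C) = 0 - j10.68 Ω
  Z2: Z = 1/(jωC) = -j/(ω·C) = 0 - j13.26 Ω
  Z3: Z = 1/(jωC) = -j/(ω·C) = 0 - j15.92 Ω
  Z4: Z = R = 681 Ω
Step 3 — Ladder network (open output): work backward from the far end, alternating series and parallel combinations. Z_in = 0.2578 - j23.93 Ω = 23.93∠-89.4° Ω.
Step 4 — Source phasor: V = 15.1∠-164.4° V = -14.54 - j4.061 V.
Step 5 — Current: I = V / Z = 0.1631 - j0.6094 A = 0.6309∠-75.0° A.
Step 6 — Complex power: S = V·I* = 0.1026 - j9.526 VA.
Step 7 — Real power: P = Re(S) = 0.1026 W.
Step 8 — Reactive power: Q = Im(S) = -9.526 VAR.
Step 9 — Apparent power: |S| = 9.526 VA.
Step 10 — Power factor: PF = P/|S| = 0.01077 (leading).

(a) P = 0.1026 W  (b) Q = -9.526 VAR  (c) S = 9.526 VA  (d) PF = 0.01077 (leading)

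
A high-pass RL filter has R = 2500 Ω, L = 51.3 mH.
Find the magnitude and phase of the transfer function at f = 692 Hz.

Step 1 — Angular frequency: ω = 2π·692 = 4348 rad/s.
Step 2 — Transfer function: H(jω) = jωL/(R + jωL).
Step 3 — Numerator jωL = j·223.1; denominator R + jωL = 2500 + j223.1.
Step 4 — H = 0.007897 + j0.08852.
Step 5 — Magnitude: |H| = 0.08887 (-21.0 dB); phase: φ = 84.9°.

|H| = 0.08887 (-21.0 dB), φ = 84.9°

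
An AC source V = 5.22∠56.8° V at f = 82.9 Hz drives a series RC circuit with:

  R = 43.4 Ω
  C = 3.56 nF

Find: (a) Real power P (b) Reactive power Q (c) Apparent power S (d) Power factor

Step 1 — Angular frequency: ω = 2π·f = 2π·82.9 = 520.9 rad/s.
Step 2 — Component impedances:
  R: Z = R = 43.4 Ω
  C: Z = 1/(jωC) = -j/(ω·C) = 0 - j5.393e+05 Ω
Step 3 — Series combination: Z_total = R + C = 43.4 - j5.393e+05 Ω = 5.393e+05∠-90.0° Ω.
Step 4 — Source phasor: V = 5.22∠56.8° V = 2.858 + j4.368 V.
Step 5 — Current: I = V / Z = -8.099e-06 + j5.301e-06 A = 9.68e-06∠146.8° A.
Step 6 — Complex power: S = V·I* = 4.066e-09 - j5.053e-05 VA.
Step 7 — Real power: P = Re(S) = 4.066e-09 W.
Step 8 — Reactive power: Q = Im(S) = -5.053e-05 VAR.
Step 9 — Apparent power: |S| = 5.053e-05 VA.
Step 10 — Power factor: PF = P/|S| = 8.048e-05 (leading).

(a) P = 4.066e-09 W  (b) Q = -5.053e-05 VAR  (c) S = 5.053e-05 VA  (d) PF = 8.048e-05 (leading)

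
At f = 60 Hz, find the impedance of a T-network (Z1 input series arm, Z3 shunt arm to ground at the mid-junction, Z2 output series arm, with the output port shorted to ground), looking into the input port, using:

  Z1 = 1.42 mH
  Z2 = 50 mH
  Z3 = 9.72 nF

Step 1 — Angular frequency: ω = 2π·f = 2π·60 = 377 rad/s.
Step 2 — Component impedances:
  Z1: Z = jωL = j·377·0.00142 = 0 + j0.5353 Ω
  Z2: Z = jωL = j·377·0.05 = 0 + j18.85 Ω
  Z3: Z = 1/(jωC) = -j/(ω·C) = 0 - j2.729e+05 Ω
Step 3 — With the output port shorted to ground, the output series arm Z2 runs from the junction to ground; the shunt arm Z3 also runs from the junction to ground. They appear in parallel: Z3 || Z2 = 0 + j18.85 Ω.
Step 4 — Series with input arm Z1: Z_in = Z1 + (Z3 || Z2) = 0 + j19.39 Ω = 19.39∠90.0° Ω.

Z = 0 + j19.39 Ω = 19.39∠90.0° Ω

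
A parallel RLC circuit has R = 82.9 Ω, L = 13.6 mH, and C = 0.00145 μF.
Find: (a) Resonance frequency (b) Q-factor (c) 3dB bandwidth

Step 1 — Resonance: ω₀ = 1/√(LC) = 1/√(0.0136·1.45e-09) = 2.252e+05 rad/s.
Step 2 — f₀ = ω₀/(2π) = 3.584e+04 Hz.
Step 3 — Parallel Q: Q = R/(ω₀L) = 82.9/(2.252e+05·0.0136) = 0.02707.
Step 4 — Bandwidth: Δω = ω₀/Q = 8.319e+06 rad/s; BW = Δω/(2π) = 1.324e+06 Hz.

(a) f₀ = 3.584e+04 Hz  (b) Q = 0.02707  (c) BW = 1.324e+06 Hz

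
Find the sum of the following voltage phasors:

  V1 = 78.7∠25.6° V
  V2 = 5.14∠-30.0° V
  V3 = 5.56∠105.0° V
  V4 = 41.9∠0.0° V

Step 1 — Convert each phasor to rectangular form:
  V1 = 78.7·(cos(25.6°) + j·sin(25.6°)) = 70.97 + j34.01 V
  V2 = 5.14·(cos(-30.0°) + j·sin(-30.0°)) = 4.451 - j2.57 V
  V3 = 5.56·(cos(105.0°) + j·sin(105.0°)) = -1.439 + j5.371 V
  V4 = 41.9·(cos(0.0°) + j·sin(0.0°)) = 41.9 V
Step 2 — Sum components: V_total = 115.9 + j36.81 V.
Step 3 — Convert to polar: |V_total| = 121.6 V, ∠V_total = 17.6°.

V_total = 121.6∠17.6° V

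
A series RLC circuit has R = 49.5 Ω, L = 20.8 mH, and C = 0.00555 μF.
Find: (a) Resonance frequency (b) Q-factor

Step 1 — Resonance condition Im(Z)=0 gives ω₀ = 1/√(LC).
Step 2 — ω₀ = 1/√(0.0208·5.55e-09) = 9.307e+04 rad/s.
Step 3 — f₀ = ω₀/(2π) = 1.481e+04 Hz.
Step 4 — Series Q: Q = ω₀L/R = 9.307e+04·0.0208/49.5 = 39.11.

(a) f₀ = 1.481e+04 Hz  (b) Q = 39.11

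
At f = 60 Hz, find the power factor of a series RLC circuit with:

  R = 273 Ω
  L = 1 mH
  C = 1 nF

Step 1 — Angular frequency: ω = 2π·f = 2π·60 = 377 rad/s.
Step 2 — Component impedances:
  R: Z = R = 273 Ω
  L: Z = jωL = j·377·0.001 = 0 + j0.377 Ω
  C: Z = 1/(jωC) = -j/(ω·C) = 0 - j2.653e+06 Ω
Step 3 — Series combination: Z_total = R + L + C = 273 - j2.653e+06 Ω = 2.653e+06∠-90.0° Ω.
Step 4 — Power factor: PF = cos(φ) = Re(Z)/|Z| = 273/2.653e+06 = 0.0001029.
Step 5 — Type: Im(Z) = -2.653e+06 ⇒ leading (phase φ = -90.0°).

PF = 0.0001029 (leading, φ = -90.0°)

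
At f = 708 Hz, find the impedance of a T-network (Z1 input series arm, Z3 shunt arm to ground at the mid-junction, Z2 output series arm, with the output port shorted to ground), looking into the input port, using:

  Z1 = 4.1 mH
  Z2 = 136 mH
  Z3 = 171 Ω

Step 1 — Angular frequency: ω = 2π·f = 2π·708 = 4448 rad/s.
Step 2 — Component impedances:
  Z1: Z = jωL = j·4448·0.0041 = 0 + j18.24 Ω
  Z2: Z = jωL = j·4448·0.136 = 0 + j605 Ω
  Z3: Z = R = 171 Ω
Step 3 — With the output port shorted to ground, the output series arm Z2 runs from the junction to ground; the shunt arm Z3 also runs from the junction to ground. They appear in parallel: Z3 || Z2 = 158.3 + j44.76 Ω.
Step 4 — Series with input arm Z1: Z_in = Z1 + (Z3 || Z2) = 158.3 + j63 Ω = 170.4∠21.7° Ω.

Z = 158.3 + j63 Ω = 170.4∠21.7° Ω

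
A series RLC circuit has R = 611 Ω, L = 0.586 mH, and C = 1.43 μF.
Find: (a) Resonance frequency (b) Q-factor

Step 1 — Resonance condition Im(Z)=0 gives ω₀ = 1/√(LC).
Step 2 — ω₀ = 1/√(0.000586·1.43e-06) = 3.454e+04 rad/s.
Step 3 — f₀ = ω₀/(2π) = 5498 Hz.
Step 4 — Series Q: Q = ω₀L/R = 3.454e+04·0.000586/611 = 0.03313.

(a) f₀ = 5498 Hz  (b) Q = 0.03313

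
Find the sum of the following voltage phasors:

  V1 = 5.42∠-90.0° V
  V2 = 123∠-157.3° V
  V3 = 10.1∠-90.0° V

Step 1 — Convert each phasor to rectangular form:
  V1 = 5.42·(cos(-90.0°) + j·sin(-90.0°)) = 0 - j5.42 V
  V2 = 123·(cos(-157.3°) + j·sin(-157.3°)) = -113.5 - j47.47 V
  V3 = 10.1·(cos(-90.0°) + j·sin(-90.0°)) = 0 - j10.1 V
Step 2 — Sum components: V_total = -113.5 - j62.99 V.
Step 3 — Convert to polar: |V_total| = 129.8 V, ∠V_total = -151.0°.

V_total = 129.8∠-151.0° V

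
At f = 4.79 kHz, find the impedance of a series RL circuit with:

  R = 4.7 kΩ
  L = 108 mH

Step 1 — Angular frequency: ω = 2π·f = 2π·4790 = 3.01e+04 rad/s.
Step 2 — Component impedances:
  R: Z = R = 4700 Ω
  L: Z = jωL = j·3.01e+04·0.108 = 0 + j3250 Ω
Step 3 — Series combination: Z_total = R + L = 4700 + j3250 Ω = 5714∠34.7° Ω.

Z = 4700 + j3250 Ω = 5714∠34.7° Ω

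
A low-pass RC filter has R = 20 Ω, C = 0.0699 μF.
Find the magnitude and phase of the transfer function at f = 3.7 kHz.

Step 1 — Angular frequency: ω = 2π·3700 = 2.325e+04 rad/s.
Step 2 — Transfer function: H(jω) = 1/(1 + jωRC).
Step 3 — Denominator: 1 + jωRC = 1 + j·2.325e+04·20·6.99e-08 = 1 + j0.0325.
Step 4 — H = 0.9989 - j0.03247.
Step 5 — Magnitude: |H| = 0.9995 (-0.0 dB); phase: φ = -1.9°.

|H| = 0.9995 (-0.0 dB), φ = -1.9°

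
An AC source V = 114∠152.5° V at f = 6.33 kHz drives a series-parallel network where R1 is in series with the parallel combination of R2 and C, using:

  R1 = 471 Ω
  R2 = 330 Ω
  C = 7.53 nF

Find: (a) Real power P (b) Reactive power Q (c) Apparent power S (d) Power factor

Step 1 — Angular frequency: ω = 2π·f = 2π·6330 = 3.977e+04 rad/s.
Step 2 — Component impedances:
  R1: Z = R = 471 Ω
  R2: Z = R = 330 Ω
  C: Z = 1/(jωC) = -j/(ω·C) = 0 - j3339 Ω
Step 3 — Parallel branch: R2 || C = 1/(1/R2 + 1/C) = 326.8 - j32.3 Ω.
Step 4 — Series with R1: Z_total = R1 + (R2 || C) = 797.8 - j32.3 Ω = 798.5∠-2.3° Ω.
Step 5 — Source phasor: V = 114∠152.5° V = -101.1 + j52.64 V.
Step 6 — Current: I = V / Z = -0.1292 + j0.06075 A = 0.1428∠154.8° A.
Step 7 — Complex power: S = V·I* = 16.26 - j0.6584 VA.
Step 8 — Real power: P = Re(S) = 16.26 W.
Step 9 — Reactive power: Q = Im(S) = -0.6584 VAR.
Step 10 — Apparent power: |S| = 16.28 VA.
Step 11 — Power factor: PF = P/|S| = 0.9992 (leading).

(a) P = 16.26 W  (b) Q = -0.6584 VAR  (c) S = 16.28 VA  (d) PF = 0.9992 (leading)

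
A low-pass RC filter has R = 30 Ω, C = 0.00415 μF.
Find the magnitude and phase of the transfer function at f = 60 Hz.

Step 1 — Angular frequency: ω = 2π·60 = 377 rad/s.
Step 2 — Transfer function: H(jω) = 1/(1 + jωRC).
Step 3 — Denominator: 1 + jωRC = 1 + j·377·30·4.15e-09 = 1 + j4.694e-05.
Step 4 — H = 1 - j4.694e-05.
Step 5 — Magnitude: |H| = 1 (-0.0 dB); phase: φ = -0.0°.

|H| = 1 (-0.0 dB), φ = -0.0°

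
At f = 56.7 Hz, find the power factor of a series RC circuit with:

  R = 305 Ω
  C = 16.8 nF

Step 1 — Angular frequency: ω = 2π·f = 2π·56.7 = 356.3 rad/s.
Step 2 — Component impedances:
  R: Z = R = 305 Ω
  C: Z = 1/(jωC) = -j/(ω·C) = 0 - j1.671e+05 Ω
Step 3 — Series combination: Z_total = R + C = 305 - j1.671e+05 Ω = 1.671e+05∠-89.9° Ω.
Step 4 — Power factor: PF = cos(φ) = Re(Z)/|Z| = 305/1.671e+05 = 0.001825.
Step 5 — Type: Im(Z) = -1.671e+05 ⇒ leading (phase φ = -89.9°).

PF = 0.001825 (leading, φ = -89.9°)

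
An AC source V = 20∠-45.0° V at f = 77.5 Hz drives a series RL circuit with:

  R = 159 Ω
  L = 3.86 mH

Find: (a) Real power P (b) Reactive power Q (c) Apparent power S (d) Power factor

Step 1 — Angular frequency: ω = 2π·f = 2π·77.5 = 486.9 rad/s.
Step 2 — Component impedances:
  R: Z = R = 159 Ω
  L: Z = jωL = j·486.9·0.00386 = 0 + j1.88 Ω
Step 3 — Series combination: Z_total = R + L = 159 + j1.88 Ω = 159∠0.7° Ω.
Step 4 — Source phasor: V = 20∠-45.0° V = 14.14 - j14.14 V.
Step 5 — Current: I = V / Z = 0.08788 - j0.08998 A = 0.1258∠-45.7° A.
Step 6 — Complex power: S = V·I* = 2.515 + j0.02974 VA.
Step 7 — Real power: P = Re(S) = 2.515 W.
Step 8 — Reactive power: Q = Im(S) = 0.02974 VAR.
Step 9 — Apparent power: |S| = 2.516 VA.
Step 10 — Power factor: PF = P/|S| = 0.9999 (lagging).

(a) P = 2.515 W  (b) Q = 0.02974 VAR  (c) S = 2.516 VA  (d) PF = 0.9999 (lagging)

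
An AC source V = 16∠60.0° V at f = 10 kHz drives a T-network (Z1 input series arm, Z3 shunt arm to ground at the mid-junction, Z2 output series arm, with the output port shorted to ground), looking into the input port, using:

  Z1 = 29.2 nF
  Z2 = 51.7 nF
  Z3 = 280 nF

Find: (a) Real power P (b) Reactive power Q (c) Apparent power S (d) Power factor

Step 1 — Angular frequency: ω = 2π·f = 2π·1e+04 = 6.283e+04 rad/s.
Step 2 — Component impedances:
  Z1: Z = 1/(jωC) = -j/(ω·C) = 0 - j545.1 Ω
  Z2: Z = 1/(jωC) = -j/(ω·C) = 0 - j307.8 Ω
  Z3: Z = 1/(jωC) = -j/(ω·C) = 0 - j56.84 Ω
Step 3 — With the output port shorted to ground, the output series arm Z2 runs from the junction to ground; the shunt arm Z3 also runs from the junction to ground. They appear in parallel: Z3 || Z2 = 0 - j47.98 Ω.
Step 4 — Series with input arm Z1: Z_in = Z1 + (Z3 || Z2) = 0 - j593 Ω = 593∠-90.0° Ω.
Step 5 — Source phasor: V = 16∠60.0° V = 8 + j13.86 V.
Step 6 — Current: I = V / Z = -0.02337 + j0.01349 A = 0.02698∠150.0° A.
Step 7 — Complex power: S = V·I* = 0 - j0.4317 VA.
Step 8 — Real power: P = Re(S) = 0 W.
Step 9 — Reactive power: Q = Im(S) = -0.4317 VAR.
Step 10 — Apparent power: |S| = 0.4317 VA.
Step 11 — Power factor: PF = P/|S| = 0 (leading).

(a) P = 0 W  (b) Q = -0.4317 VAR  (c) S = 0.4317 VA  (d) PF = 0 (leading)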